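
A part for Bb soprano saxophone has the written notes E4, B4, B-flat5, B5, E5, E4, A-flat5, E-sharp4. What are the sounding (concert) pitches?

The Bb soprano saxophone sounds a major second below written, so transpose each written note down a major second.
E4 gives D4
B4 gives A4
Bb5 gives Ab5
B5 gives A5
E5 gives D5
E4 gives D4
Ab5 gives Gb5
E#4 gives D#4

D4 A4 Ab5 A5 D5 D4 Gb5 D#4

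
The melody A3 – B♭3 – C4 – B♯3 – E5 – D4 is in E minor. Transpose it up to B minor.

From E up to B is a perfect fifth; apply that to each pitch.
A3 gives E4
Bb3 gives F4
C4 gives G4
B#3 gives F##4
E5 gives B5
D4 gives A4

E4 F4 G4 F##4 B5 A4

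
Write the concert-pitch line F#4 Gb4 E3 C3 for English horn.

C#5 Db5 B3 G3

The English horn sounds a perfect fifth below written, so the written part must be a perfect fifth above concert — transpose each note up.
F#4 becomes C#5
Gb4 becomes Db5
E3 becomes B3
C3 becomes G3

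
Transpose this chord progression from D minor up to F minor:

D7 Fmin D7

F7 Abmin F7

D minor up to F minor is a minor third; each chord root moves by that interval while the quality stays the same.
D7: root D up a minor third → F, giving F7.
Fmin: root F up a minor third → Ab, giving Abmin.
D7: root D up a minor third → F, giving F7.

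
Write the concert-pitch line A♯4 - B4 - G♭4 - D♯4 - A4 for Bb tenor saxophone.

The Bb tenor saxophone sounds a major ninth below written, so the written part must be a major ninth above concert — transpose each note up.
A#4 → B#5
B4 → C#6
Gb4 → Ab5
D#4 → E#5
A4 → B5

B#5 C#6 Ab5 E#5 B5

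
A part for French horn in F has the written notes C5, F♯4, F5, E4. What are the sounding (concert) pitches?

Written C4 on the French horn in F sounds as F3, a perfect fifth lower; apply that shift to every note.
C5 -> F4
F#4 -> B3
F5 -> Bb4
E4 -> A3

F4 B3 Bb4 A3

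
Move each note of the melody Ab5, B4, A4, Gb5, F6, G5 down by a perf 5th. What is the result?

Db5 E4 D4 Cb5 Bb5 C5

Ab5: a fifth down reaches D, and 7 semitones makes it Db5.
B4 down a perfect fifth is E4.
A4 down a perfect fifth is D4.
A perfect fifth down from Gb5 gives Cb5.
A perfect fifth down from F6 gives Bb5.
A perfect fifth down from G5 gives C5.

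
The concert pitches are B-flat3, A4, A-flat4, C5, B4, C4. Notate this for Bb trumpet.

C4 B4 Bb4 D5 C#5 D4

Written C4 sounds as Bb3 on the Bb trumpet, so concert pitches are written a major second up.
Bb3 becomes C4
A4 becomes B4
Ab4 becomes Bb4
C5 becomes D5
B4 becomes C#5
C4 becomes D4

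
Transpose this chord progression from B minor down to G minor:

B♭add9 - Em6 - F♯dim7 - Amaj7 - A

Gbadd9 Cm6 Ddim7 Fmaj7 F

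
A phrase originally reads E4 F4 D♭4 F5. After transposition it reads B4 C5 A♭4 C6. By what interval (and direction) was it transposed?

up a perfect fifth

Take the first pair: E4 → B4. E to B spans 5 letter names, so the interval is some kind of fifth.
E4 to B4 is 7 semitones, which makes it a perfect fifth; the second version is higher, so the direction is up.
Checking another pair — F5 → C6 — gives the same interval.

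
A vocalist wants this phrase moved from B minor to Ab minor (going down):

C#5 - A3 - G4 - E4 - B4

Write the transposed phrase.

Bb4 Gb3 Fb4 Db4 Ab4

B minor to Ab minor down is an augmented second, so every note moves down by that interval.
C#5 -> Bb4
A3 -> Gb3
G4 -> Fb4
E4 -> Db4
B4 -> Ab4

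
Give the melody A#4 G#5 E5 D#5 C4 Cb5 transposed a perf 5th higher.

E#5 D#6 B5 A#5 G4 Gb5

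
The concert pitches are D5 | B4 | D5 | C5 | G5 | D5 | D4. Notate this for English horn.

Written C4 sounds as F3 on the English horn, so concert pitches are written a perfect fifth up.
D5 to A5
B4 to F#5
D5 to A5
C5 to G5
G5 to D6
D5 to A5
D4 to A4

A5 F#5 A5 G5 D6 A5 A4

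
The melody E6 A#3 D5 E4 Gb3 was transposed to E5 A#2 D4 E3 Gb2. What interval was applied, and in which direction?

down a perfect octave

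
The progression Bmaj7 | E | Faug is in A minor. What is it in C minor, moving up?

Dmaj7 G Abaug

A minor up to C minor is a minor third; each chord root moves by that interval while the quality stays the same.
Bmaj7: root B up a minor third → D, giving Dmaj7.
E: root E up a minor third → G, giving G.
Faug: root F up a minor third → Ab, giving Abaug.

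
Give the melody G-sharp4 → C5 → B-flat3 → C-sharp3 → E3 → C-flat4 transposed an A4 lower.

D4 Gb4 Fb3 G2 Bb2 Gbb3

G#4 becomes D4
C5 becomes Gb4
Bb3 becomes Fb3
C#3 becomes G2
E3 becomes Bb2
Cb4 becomes Gbb3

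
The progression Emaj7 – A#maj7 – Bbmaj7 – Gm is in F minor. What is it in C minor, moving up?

Bmaj7 E#maj7 Fmaj7 Dm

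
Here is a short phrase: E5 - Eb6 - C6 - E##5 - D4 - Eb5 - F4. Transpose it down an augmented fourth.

Bb4 Bbb5 Gb5 B#4 Ab3 Bbb4 Cb4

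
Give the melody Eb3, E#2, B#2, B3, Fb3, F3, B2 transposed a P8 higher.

Eb4 E#3 B#3 B4 Fb4 F4 B3

Eb3 becomes Eb4
E#2 becomes E#3
B#2 becomes B#3
B3 becomes B4
Fb3 becomes Fb4
F3 becomes F4
B2 becomes B3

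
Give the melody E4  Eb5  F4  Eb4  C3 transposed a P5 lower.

E4 -> A3
Eb5 -> Ab4
F4 -> Bb3
Eb4 -> Ab3
C3 -> F2

A3 Ab4 Bb3 Ab3 F2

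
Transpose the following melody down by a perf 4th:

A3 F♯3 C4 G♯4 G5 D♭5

E3 C#3 G3 D#4 D5 Ab4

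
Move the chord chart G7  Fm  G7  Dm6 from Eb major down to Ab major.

Eb major down to Ab major is a perfect fifth; each chord root moves by that interval while the quality stays the same.
G7: root G down a perfect fifth → C, giving C7.
Fm: root F down a perfect fifth → Bb, giving Bbm.
G7: root G down a perfect fifth → C, giving C7.
Dm6: root D down a perfect fifth → G, giving Gm6.

C7 Bbm C7 Gm6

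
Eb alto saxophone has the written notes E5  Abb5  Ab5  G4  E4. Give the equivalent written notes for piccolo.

First find concert pitch: the Eb alto saxophone sounds a major sixth below written, so E5 Abb5 Ab5 G4 E4 sounds G4 Cbb5 Cb5 Bb3 G3.
Then write for piccolo: it sounds a perfect octave above written, so the part must be a perfect octave below concert.
G4 → G3
Cbb5 → Cbb4
Cb5 → Cb4
Bb3 → Bb2
G3 → G2

G3 Cbb4 Cb4 Bb2 G2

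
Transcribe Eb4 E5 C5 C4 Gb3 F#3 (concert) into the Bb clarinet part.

F4 F#5 D5 D4 Ab3 G#3

The Bb clarinet sounds a major second below written, so the written part must be a major second above concert — transpose each note up.
Eb4 to F4
E5 to F#5
C5 to D5
C4 to D4
Gb3 to Ab3
F#3 to G#3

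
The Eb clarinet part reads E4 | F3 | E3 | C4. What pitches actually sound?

G4 Ab3 G3 Eb4

The Eb clarinet sounds a minor third above written, so transpose each written note up a minor third.
E4 gives G4
F3 gives Ab3
E3 gives G3
C4 gives Eb4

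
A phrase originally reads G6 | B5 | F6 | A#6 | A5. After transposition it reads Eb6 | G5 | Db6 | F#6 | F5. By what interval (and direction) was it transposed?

down a major third

Take the first pair: G6 → Eb6. G to E spans 3 letter names, so the interval is some kind of third.
Eb6 to G6 is 4 semitones, which makes it a major third; the second version is lower, so the direction is down.
Checking another pair — A5 → F5 — gives the same interval.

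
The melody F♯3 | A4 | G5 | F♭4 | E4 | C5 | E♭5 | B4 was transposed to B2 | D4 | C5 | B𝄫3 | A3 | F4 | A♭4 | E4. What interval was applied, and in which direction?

down a perfect fifth

From F#3 to B2 is 5 letter names — a fifth of some quality.
B2 to F#3 is 7 semitones, which makes it a perfect fifth; the second version is lower, so the direction is down.
Checking another pair — B4 → E4 — gives the same interval.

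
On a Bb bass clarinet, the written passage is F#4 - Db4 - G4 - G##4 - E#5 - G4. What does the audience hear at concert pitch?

E3 Cb3 F3 F##3 D#4 F3

Written C4 on the Bb bass clarinet sounds as Bb2, a major ninth lower; apply that shift to every note.
F#4 to E3
Db4 to Cb3
G4 to F3
G##4 to F##3
E#5 to D#4
G4 to F3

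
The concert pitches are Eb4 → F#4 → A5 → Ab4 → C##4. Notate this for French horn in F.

Bb4 C#5 E6 Eb5 G##4

Written C4 sounds as F3 on the French horn in F, so concert pitches are written a perfect fifth up.
Eb4 -> Bb4
F#4 -> C#5
A5 -> E6
Ab4 -> Eb5
C##4 -> G##4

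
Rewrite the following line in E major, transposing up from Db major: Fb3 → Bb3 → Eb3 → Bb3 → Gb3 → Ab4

From Db up to E is an augmented second; apply that to each pitch.
Fb3 gives G3
Bb3 gives C#4
Eb3 gives F#3
Bb3 gives C#4
Gb3 gives A3
Ab4 gives B4

G3 C#4 F#3 C#4 A3 B4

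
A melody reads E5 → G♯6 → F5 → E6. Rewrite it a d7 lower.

F##4 A##5 G#4 F##5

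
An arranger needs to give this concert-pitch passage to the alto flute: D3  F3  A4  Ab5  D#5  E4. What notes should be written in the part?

G3 Bb3 D5 Db6 G#5 A4

Written C4 sounds as G3 on the alto flute, so concert pitches are written a perfect fourth up.
D3 becomes G3
F3 becomes Bb3
A4 becomes D5
Ab5 becomes Db6
D#5 becomes G#5
E4 becomes A4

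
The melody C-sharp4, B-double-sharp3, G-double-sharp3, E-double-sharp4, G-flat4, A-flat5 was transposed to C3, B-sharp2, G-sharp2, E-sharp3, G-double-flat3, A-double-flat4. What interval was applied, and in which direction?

down an augmented octave

From C#4 to C3 is 8 letter names — an octave of some quality.
C3 to C#4 is 13 semitones, which makes it an augmented octave; the second version is lower, so the direction is down.
Checking another pair — Ab5 → Abb4 — gives the same interval.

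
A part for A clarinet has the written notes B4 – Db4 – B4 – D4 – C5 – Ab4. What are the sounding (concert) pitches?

G#4 Bb3 G#4 B3 A4 F4

Written C4 on the A clarinet sounds as A3, a minor third lower; apply that shift to every note.
B4 becomes G#4
Db4 becomes Bb3
B4 becomes G#4
D4 becomes B3
C5 becomes A4
Ab4 becomes F4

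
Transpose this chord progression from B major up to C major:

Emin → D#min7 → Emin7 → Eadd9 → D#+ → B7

Fmin Emin7 Fmin7 Fadd9 E+ C7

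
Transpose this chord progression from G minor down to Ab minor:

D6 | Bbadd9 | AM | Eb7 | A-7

Eb6 Cbadd9 BbM Fb7 Bb-7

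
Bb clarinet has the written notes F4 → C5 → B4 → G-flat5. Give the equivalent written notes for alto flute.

Ab4 Eb5 D5 Bbb5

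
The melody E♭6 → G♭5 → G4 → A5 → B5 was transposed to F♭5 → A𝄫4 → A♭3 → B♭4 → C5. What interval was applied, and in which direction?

down a major seventh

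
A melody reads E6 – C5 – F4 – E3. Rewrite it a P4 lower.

A perfect fourth down from E6 gives B5.
C5 down a perfect fourth is G4.
A perfect fourth down from F4 gives C4.
E3: a fourth down reaches B, and 5 semitones makes it B2.

B5 G4 C4 B2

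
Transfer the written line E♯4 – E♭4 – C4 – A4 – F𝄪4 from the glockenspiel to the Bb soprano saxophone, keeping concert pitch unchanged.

F##6 F6 D6 B6 G##6

First find concert pitch: the glockenspiel sounds a perfect fifteenth above written, so E♯4 E♭4 C4 A4 F𝄪4 sounds E#6 Eb6 C6 A6 F##6.
Then write for Bb soprano saxophone: it sounds a major second below written, so the part must be a major second above concert.
E#6 → F##6
Eb6 → F6
C6 → D6
A6 → B6
F##6 → G##6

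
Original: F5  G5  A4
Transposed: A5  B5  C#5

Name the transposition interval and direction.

Take the first pair: F5 → A5. F to A spans 3 letter names, so the interval is some kind of third.
F5 to A5 is 4 semitones, which makes it a major third; the second version is higher, so the direction is up.
Checking another pair — A4 → C#5 — gives the same interval.

up a major third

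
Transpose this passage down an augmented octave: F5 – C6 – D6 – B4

F5 to Fb4
C6 to Cb5
D6 to Db5
B4 to Bb3

Fb4 Cb5 Db5 Bb3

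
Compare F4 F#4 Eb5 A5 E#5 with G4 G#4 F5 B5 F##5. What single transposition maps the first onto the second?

up a major second

From F4 to G4 is 2 letter names — a second of some quality.
F4 to G4 is 2 semitones, which makes it a major second; the second version is higher, so the direction is up.
Checking another pair — E#5 → F##5 — gives the same interval.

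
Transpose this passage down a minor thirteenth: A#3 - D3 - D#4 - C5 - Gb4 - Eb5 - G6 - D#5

A#3: a thirteenth down reaches C, and 20 semitones makes it C##2.
D3: a thirteenth down reaches F, and 20 semitones makes it F#1.
A minor thirteenth down from D#4 gives F##2.
C5 down a minor thirteenth is E3.
Gb4: a thirteenth down reaches B, and 20 semitones makes it Bb2.
A minor thirteenth down from Eb5 gives G3.
G6: a thirteenth down reaches B, and 20 semitones makes it B4.
D#5: a thirteenth down reaches F, and 20 semitones makes it F##3.

C##2 F#1 F##2 E3 Bb2 G3 B4 F##3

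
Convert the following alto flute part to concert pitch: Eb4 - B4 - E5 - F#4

Bb3 F#4 B4 C#4

Written C4 on the alto flute sounds as G3, a perfect fourth lower; apply that shift to every note.
Eb4 becomes Bb3
B4 becomes F#4
E5 becomes B4
F#4 becomes C#4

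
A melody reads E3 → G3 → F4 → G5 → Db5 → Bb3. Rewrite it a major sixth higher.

C#4 E4 D5 E6 Bb5 G4

A major sixth up from E3 gives C#4.
G3: a sixth up reaches E, and 9 semitones makes it E4.
A major sixth up from F4 gives D5.
G5 up a major sixth is E6.
Db5: a sixth up reaches B, and 9 semitones makes it Bb5.
Bb3 up a major sixth is G4.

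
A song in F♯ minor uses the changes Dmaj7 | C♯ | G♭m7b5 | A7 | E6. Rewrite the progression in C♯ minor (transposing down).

Amaj7 G# Dbm7b5 E7 B6

F♯ minor down to C♯ minor is a perfect fourth; each chord root moves by that interval while the quality stays the same.
Dmaj7: root D down a perfect fourth → A, giving Amaj7.
C♯: root C♯ down a perfect fourth → G#, giving G#.
G♭m7b5: root G♭ down a perfect fourth → Db, giving Dbm7b5.
A7: root A down a perfect fourth → E, giving E7.
E6: root E down a perfect fourth → B, giving B6.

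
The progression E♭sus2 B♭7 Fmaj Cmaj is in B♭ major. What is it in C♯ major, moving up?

F#sus2 C#7 G#maj D#maj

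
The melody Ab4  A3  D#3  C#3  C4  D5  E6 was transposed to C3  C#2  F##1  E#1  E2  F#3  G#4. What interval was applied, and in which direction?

Take the first pair: Ab4 → C3. A to C spans 13 letter names, so the interval is some kind of thirteenth.
C3 to Ab4 is 20 semitones, which makes it a minor thirteenth; the second version is lower, so the direction is down.
Checking another pair — E6 → G#4 — gives the same interval.

down a minor thirteenth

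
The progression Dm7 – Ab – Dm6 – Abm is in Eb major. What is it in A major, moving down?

G#m7 D G#m6 Dm

Eb major down to A major is a diminished fifth; each chord root moves by that interval while the quality stays the same.
Dm7: root D down a diminished fifth → G#, giving G#m7.
Ab: root Ab down a diminished fifth → D, giving D.
Dm6: root D down a diminished fifth → G#, giving G#m6.
Abm: root Ab down a diminished fifth → D, giving Dm.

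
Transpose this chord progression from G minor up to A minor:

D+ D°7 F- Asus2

E+ E°7 G- Bsus2

G minor up to A minor is a major second; each chord root moves by that interval while the quality stays the same.
D+: root D up a major second → E, giving E+.
D°7: root D up a major second → E, giving E°7.
F-: root F up a major second → G, giving G-.
Asus2: root A up a major second → B, giving Bsus2.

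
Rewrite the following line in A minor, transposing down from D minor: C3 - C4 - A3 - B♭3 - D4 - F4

From D down to A is a perfect fourth; apply that to each pitch.
C3 → G2
C4 → G3
A3 → E3
Bb3 → F3
D4 → A3
F4 → C4

G2 G3 E3 F3 A3 C4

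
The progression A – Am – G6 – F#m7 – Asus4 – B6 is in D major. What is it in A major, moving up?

D major up to A major is a perfect fifth; each chord root moves by that interval while the quality stays the same.
A: root A up a perfect fifth → E, giving E.
Am: root A up a perfect fifth → E, giving Em.
G6: root G up a perfect fifth → D, giving D6.
F#m7: root F# up a perfect fifth → C#, giving C#m7.
Asus4: root A up a perfect fifth → E, giving Esus4.
B6: root B up a perfect fifth → F#, giving F#6.

E Em D6 C#m7 Esus4 F#6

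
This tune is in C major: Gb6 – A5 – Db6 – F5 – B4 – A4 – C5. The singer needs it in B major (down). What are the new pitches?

F6 G#5 C6 E5 A#4 G#4 B4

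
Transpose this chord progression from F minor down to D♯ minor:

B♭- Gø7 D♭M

G#- E#ø7 BM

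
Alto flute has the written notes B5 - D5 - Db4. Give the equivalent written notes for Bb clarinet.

G#5 B4 Bb3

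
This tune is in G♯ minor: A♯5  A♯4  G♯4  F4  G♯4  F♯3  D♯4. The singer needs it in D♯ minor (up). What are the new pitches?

From G♯ up to D♯ is a perfect fifth; apply that to each pitch.
A#5 → E#6
A#4 → E#5
G#4 → D#5
F4 → C5
G#4 → D#5
F#3 → C#4
D#4 → A#4

E#6 E#5 D#5 C5 D#5 C#4 A#4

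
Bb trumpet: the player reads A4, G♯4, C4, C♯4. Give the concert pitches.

G4 F#4 Bb3 B3

Written C4 on the Bb trumpet sounds as Bb3, a major second lower; apply that shift to every note.
A4 to G4
G#4 to F#4
C4 to Bb3
C#4 to B3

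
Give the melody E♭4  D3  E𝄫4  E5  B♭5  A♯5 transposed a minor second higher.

A minor second up from Eb4 gives Fb4.
D3 up a minor second is Eb3.
Ebb4: a second up reaches F, and 1 semitone makes it Fbb4.
E5: a second up reaches F, and 1 semitone makes it F5.
A minor second up from Bb5 gives Cb6.
A#5: a second up reaches B, and 1 semitone makes it B5.

Fb4 Eb3 Fbb4 F5 Cb6 B5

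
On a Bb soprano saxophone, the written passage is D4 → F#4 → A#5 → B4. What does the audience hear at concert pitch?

C4 E4 G#5 A4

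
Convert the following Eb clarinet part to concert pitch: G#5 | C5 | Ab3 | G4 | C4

B5 Eb5 Cb4 Bb4 Eb4

The Eb clarinet sounds a minor third above written, so transpose each written note up a minor third.
G#5 gives B5
C5 gives Eb5
Ab3 gives Cb4
G4 gives Bb4
C4 gives Eb4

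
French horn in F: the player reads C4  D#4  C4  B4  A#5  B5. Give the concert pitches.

F3 G#3 F3 E4 D#5 E5

The French horn in F sounds a perfect fifth below written, so transpose each written note down a perfect fifth.
C4 becomes F3
D#4 becomes G#3
C4 becomes F3
B4 becomes E4
A#5 becomes D#5
B5 becomes E5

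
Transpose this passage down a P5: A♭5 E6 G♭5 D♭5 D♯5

Db5 A5 Cb5 Gb4 G#4

Ab5 down a perfect fifth is Db5.
E6 down a perfect fifth is A5.
Gb5 down a perfect fifth is Cb5.
A perfect fifth down from Db5 gives Gb4.
A perfect fifth down from D#5 gives G#4.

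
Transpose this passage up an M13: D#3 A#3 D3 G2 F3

D#3 becomes B#4
A#3 becomes F##5
D3 becomes B4
G2 becomes E4
F3 becomes D5

B#4 F##5 B4 E4 D5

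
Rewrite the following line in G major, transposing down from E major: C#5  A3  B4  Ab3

E4 C3 D4 Cb3

E major to G major down is a major sixth, so every note moves down by that interval.
C#5 → E4
A3 → C3
B4 → D4
Ab3 → Cb3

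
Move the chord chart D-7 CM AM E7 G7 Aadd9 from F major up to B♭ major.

G-7 FM DM A7 C7 Dadd9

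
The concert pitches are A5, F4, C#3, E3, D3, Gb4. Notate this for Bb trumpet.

B5 G4 D#3 F#3 E3 Ab4

The Bb trumpet sounds a major second below written, so the written part must be a major second above concert — transpose each note up.
A5 becomes B5
F4 becomes G4
C#3 becomes D#3
E3 becomes F#3
D3 becomes E3
Gb4 becomes Ab4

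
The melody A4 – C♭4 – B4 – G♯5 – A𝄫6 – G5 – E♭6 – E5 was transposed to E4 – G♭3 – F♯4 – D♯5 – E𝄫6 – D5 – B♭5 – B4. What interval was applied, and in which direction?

From A4 to E4 is 4 letter names — a fourth of some quality.
E4 to A4 is 5 semitones, which makes it a perfect fourth; the second version is lower, so the direction is down.
Checking another pair — E5 → B4 — gives the same interval.

down a perfect fourth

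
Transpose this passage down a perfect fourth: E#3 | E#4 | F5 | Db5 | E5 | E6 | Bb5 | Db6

A perfect fourth down from E#3 gives B#2.
E#4 down a perfect fourth is B#3.
A perfect fourth down from F5 gives C5.
Db5 down a perfect fourth is Ab4.
A perfect fourth down from E5 gives B4.
A perfect fourth down from E6 gives B5.
Bb5: a fourth down reaches F, and 5 semitones makes it F5.
Db6 down a perfect fourth is Ab5.

B#2 B#3 C5 Ab4 B4 B5 F5 Ab5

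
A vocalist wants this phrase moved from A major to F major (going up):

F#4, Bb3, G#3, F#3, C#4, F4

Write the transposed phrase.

D5 Gb4 E4 D4 A4 Db5

From A up to F is a minor sixth; apply that to each pitch.
F#4 -> D5
Bb3 -> Gb4
G#3 -> E4
F#3 -> D4
C#4 -> A4
F4 -> Db5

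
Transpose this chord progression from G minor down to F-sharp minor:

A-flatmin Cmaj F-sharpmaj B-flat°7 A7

Gmin Bmaj E#maj A°7 G#7

G minor down to F-sharp minor is a minor second; each chord root moves by that interval while the quality stays the same.
A-flatmin: root A-flat down a minor second → G, giving Gmin.
Cmaj: root C down a minor second → B, giving Bmaj.
F-sharpmaj: root F-sharp down a minor second → E#, giving E#maj.
B-flat°7: root B-flat down a minor second → A, giving A°7.
A7: root A down a minor second → G#, giving G#7.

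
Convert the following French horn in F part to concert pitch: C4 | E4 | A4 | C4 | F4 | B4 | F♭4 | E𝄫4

Written C4 on the French horn in F sounds as F3, a perfect fifth lower; apply that shift to every note.
C4 -> F3
E4 -> A3
A4 -> D4
C4 -> F3
F4 -> Bb3
B4 -> E4
Fb4 -> Bbb3
Ebb4 -> Abb3

F3 A3 D4 F3 Bb3 E4 Bbb3 Abb3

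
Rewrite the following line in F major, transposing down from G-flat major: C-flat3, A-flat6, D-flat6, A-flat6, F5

Bb2 G6 C6 G6 E5

G-flat major to F major down is a minor second, so every note moves down by that interval.
Cb3 -> Bb2
Ab6 -> G6
Db6 -> C6
Ab6 -> G6
F5 -> E5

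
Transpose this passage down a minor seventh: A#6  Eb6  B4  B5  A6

B#5 F5 C#4 C#5 B5

A#6 becomes B#5
Eb6 becomes F5
B4 becomes C#4
B5 becomes C#5
A6 becomes B5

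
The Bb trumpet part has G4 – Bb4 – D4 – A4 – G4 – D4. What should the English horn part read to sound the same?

C5 Eb5 G4 D5 C5 G4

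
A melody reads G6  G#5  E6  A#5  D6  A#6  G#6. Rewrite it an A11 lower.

Db5 D4 Bb4 E4 Ab4 E5 D5

G6 down an augmented eleventh is Db5.
G#5: an eleventh down reaches D, and 18 semitones makes it D4.
An augmented eleventh down from E6 gives Bb4.
An augmented eleventh down from A#5 gives E4.
An augmented eleventh down from D6 gives Ab4.
A#6 down an augmented eleventh is E5.
G#6: an eleventh down reaches D, and 18 semitones makes it D5.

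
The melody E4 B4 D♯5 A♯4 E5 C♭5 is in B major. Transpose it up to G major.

C5 G5 B5 F#5 C6 Abb5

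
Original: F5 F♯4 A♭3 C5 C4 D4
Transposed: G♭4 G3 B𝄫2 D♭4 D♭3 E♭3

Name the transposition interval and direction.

down a major seventh

From F5 to Gb4 is 7 letter names — a seventh of some quality.
Gb4 to F5 is 11 semitones, which makes it a major seventh; the second version is lower, so the direction is down.
Checking another pair — D4 → Eb3 — gives the same interval.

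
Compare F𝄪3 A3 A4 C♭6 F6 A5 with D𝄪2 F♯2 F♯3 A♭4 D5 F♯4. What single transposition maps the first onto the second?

down a minor tenth

Take the first pair: F##3 → D##2. F to D spans 10 letter names, so the interval is some kind of tenth.
D##2 to F##3 is 15 semitones, which makes it a minor tenth; the second version is lower, so the direction is down.
Checking another pair — A5 → F#4 — gives the same interval.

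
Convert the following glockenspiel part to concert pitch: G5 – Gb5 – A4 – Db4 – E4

G7 Gb7 A6 Db6 E6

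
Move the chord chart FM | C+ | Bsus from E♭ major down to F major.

E♭ major down to F major is a minor seventh; each chord root moves by that interval while the quality stays the same.
FM: root F down a minor seventh → G, giving GM.
C+: root C down a minor seventh → D, giving D+.
Bsus: root B down a minor seventh → C#, giving C#sus.

GM D+ C#sus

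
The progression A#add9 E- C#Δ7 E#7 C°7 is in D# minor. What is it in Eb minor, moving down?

D# minor down to Eb minor is an augmented seventh; each chord root moves by that interval while the quality stays the same.
A#add9: root A# down an augmented seventh → Bb, giving Bbadd9.
E-: root E down an augmented seventh → Fb, giving Fb-.
C#Δ7: root C# down an augmented seventh → Db, giving DbΔ7.
E#7: root E# down an augmented seventh → F, giving F7.
C°7: root C down an augmented seventh → Dbb, giving Dbb°7.

Bbadd9 Fb- DbΔ7 F7 Dbb°7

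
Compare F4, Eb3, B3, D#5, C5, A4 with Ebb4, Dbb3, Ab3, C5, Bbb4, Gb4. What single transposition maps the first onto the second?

down an augmented second

From F4 to Ebb4 is 2 letter names — a second of some quality.
Ebb4 to F4 is 3 semitones, which makes it an augmented second; the second version is lower, so the direction is down.
Checking another pair — A4 → Gb4 — gives the same interval.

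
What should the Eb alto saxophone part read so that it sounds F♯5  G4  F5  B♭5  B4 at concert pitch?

D#6 E5 D6 G6 G#5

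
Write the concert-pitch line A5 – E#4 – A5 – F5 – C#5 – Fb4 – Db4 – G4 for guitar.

A6 E#5 A6 F6 C#6 Fb5 Db5 G5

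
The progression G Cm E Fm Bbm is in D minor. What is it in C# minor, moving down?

D minor down to C# minor is a minor second; each chord root moves by that interval while the quality stays the same.
G: root G down a minor second → F#, giving F#.
Cm: root C down a minor second → B, giving Bm.
E: root E down a minor second → D#, giving D#.
Fm: root F down a minor second → E, giving Em.
Bbm: root Bb down a minor second → A, giving Am.

F# Bm D# Em Am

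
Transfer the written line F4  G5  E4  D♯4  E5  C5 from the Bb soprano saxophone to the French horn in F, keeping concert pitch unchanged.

First find concert pitch: the Bb soprano saxophone sounds a major second below written, so F4 G5 E4 D♯4 E5 C5 sounds Eb4 F5 D4 C#4 D5 Bb4.
Then write for French horn in F: it sounds a perfect fifth below written, so the part must be a perfect fifth above concert.
Eb4 → Bb4
F5 → C6
D4 → A4
C#4 → G#4
D5 → A5
Bb4 → F5

Bb4 C6 A4 G#4 A5 F5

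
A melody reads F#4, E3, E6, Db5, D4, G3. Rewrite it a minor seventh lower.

F#4: a seventh down reaches G, and 10 semitones makes it G#3.
A minor seventh down from E3 gives F#2.
E6 down a minor seventh is F#5.
A minor seventh down from Db5 gives Eb4.
A minor seventh down from D4 gives E3.
G3: a seventh down reaches A, and 10 semitones makes it A2.

G#3 F#2 F#5 Eb4 E3 A2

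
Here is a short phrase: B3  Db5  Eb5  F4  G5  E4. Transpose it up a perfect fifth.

F#4 Ab5 Bb5 C5 D6 B4

A perfect fifth up from B3 gives F#4.
Db5 up a perfect fifth is Ab5.
A perfect fifth up from Eb5 gives Bb5.
F4: a fifth up reaches C, and 7 semitones makes it C5.
G5: a fifth up reaches D, and 7 semitones makes it D6.
E4 up a perfect fifth is B4.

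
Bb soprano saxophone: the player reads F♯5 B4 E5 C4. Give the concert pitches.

E5 A4 D5 Bb3

Written C4 on the Bb soprano saxophone sounds as Bb3, a major second lower; apply that shift to every note.
F#5 becomes E5
B4 becomes A4
E5 becomes D5
C4 becomes Bb3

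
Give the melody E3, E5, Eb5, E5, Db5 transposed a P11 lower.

B1 B3 Bb3 B3 Ab3

E3 down a perfect eleventh is B1.
E5 down a perfect eleventh is B3.
Eb5 down a perfect eleventh is Bb3.
A perfect eleventh down from E5 gives B3.
Db5 down a perfect eleventh is Ab3.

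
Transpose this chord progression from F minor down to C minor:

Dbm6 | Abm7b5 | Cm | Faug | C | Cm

F minor down to C minor is a perfect fourth; each chord root moves by that interval while the quality stays the same.
Dbm6: root Db down a perfect fourth → Ab, giving Abm6.
Abm7b5: root Ab down a perfect fourth → Eb, giving Ebm7b5.
Cm: root C down a perfect fourth → G, giving Gm.
Faug: root F down a perfect fourth → C, giving Caug.
C: root C down a perfect fourth → G, giving G.
Cm: root C down a perfect fourth → G, giving Gm.

Abm6 Ebm7b5 Gm Caug G Gm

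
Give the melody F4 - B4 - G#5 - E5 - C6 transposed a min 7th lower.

F4 becomes G3
B4 becomes C#4
G#5 becomes A#4
E5 becomes F#4
C6 becomes D5

G3 C#4 A#4 F#4 D5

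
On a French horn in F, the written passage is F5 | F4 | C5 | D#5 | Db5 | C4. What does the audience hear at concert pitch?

Bb4 Bb3 F4 G#4 Gb4 F3

The French horn in F sounds a perfect fifth below written, so transpose each written note down a perfect fifth.
F5 -> Bb4
F4 -> Bb3
C5 -> F4
D#5 -> G#4
Db5 -> Gb4
C4 -> F3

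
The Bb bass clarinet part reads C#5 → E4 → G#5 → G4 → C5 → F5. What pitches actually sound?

The Bb bass clarinet sounds a major ninth below written, so transpose each written note down a major ninth.
C#5 to B3
E4 to D3
G#5 to F#4
G4 to F3
C5 to Bb3
F5 to Eb4

B3 D3 F#4 F3 Bb3 Eb4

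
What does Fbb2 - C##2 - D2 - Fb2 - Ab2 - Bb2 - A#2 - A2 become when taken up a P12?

Cbb4 G##3 A3 Cb4 Eb4 F4 E#4 E4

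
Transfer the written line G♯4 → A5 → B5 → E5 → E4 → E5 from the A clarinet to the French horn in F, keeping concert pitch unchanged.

B#4 C#6 D#6 G#5 G#4 G#5

First find concert pitch: the A clarinet sounds a minor third below written, so G♯4 A5 B5 E5 E4 E5 sounds E#4 F#5 G#5 C#5 C#4 C#5.
Then write for French horn in F: it sounds a perfect fifth below written, so the part must be a perfect fifth above concert.
E#4 → B#4
F#5 → C#6
G#5 → D#6
C#5 → G#5
C#4 → G#4
C#5 → G#5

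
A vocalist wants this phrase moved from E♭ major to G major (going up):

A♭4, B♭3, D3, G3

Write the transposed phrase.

C5 D4 F#3 B3

From E♭ up to G is a major third; apply that to each pitch.
Ab4 becomes C5
Bb3 becomes D4
D3 becomes F#3
G3 becomes B3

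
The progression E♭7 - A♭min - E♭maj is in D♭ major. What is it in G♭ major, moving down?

D♭ major down to G♭ major is a perfect fifth; each chord root moves by that interval while the quality stays the same.
E♭7: root E♭ down a perfect fifth → Ab, giving Ab7.
A♭min: root A♭ down a perfect fifth → Db, giving Dbmin.
E♭maj: root E♭ down a perfect fifth → Ab, giving Abmaj.

Ab7 Dbmin Abmaj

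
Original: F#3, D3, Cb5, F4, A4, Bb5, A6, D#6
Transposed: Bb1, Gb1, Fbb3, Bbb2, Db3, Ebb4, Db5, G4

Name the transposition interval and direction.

From F#3 to Bb1 is 12 letter names — a twelfth of some quality.
Bb1 to F#3 is 20 semitones, which makes it an augmented twelfth; the second version is lower, so the direction is down.
Checking another pair — D#6 → G4 — gives the same interval.

down an augmented twelfth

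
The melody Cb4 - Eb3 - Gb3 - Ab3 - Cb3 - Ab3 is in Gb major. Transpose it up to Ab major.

From Gb up to Ab is a major second; apply that to each pitch.
Cb4 becomes Db4
Eb3 becomes F3
Gb3 becomes Ab3
Ab3 becomes Bb3
Cb3 becomes Db3
Ab3 becomes Bb3

Db4 F3 Ab3 Bb3 Db3 Bb3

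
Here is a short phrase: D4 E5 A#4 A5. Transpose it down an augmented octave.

D4 → Db3
E5 → Eb4
A#4 → A3
A5 → Ab4

Db3 Eb4 A3 Ab4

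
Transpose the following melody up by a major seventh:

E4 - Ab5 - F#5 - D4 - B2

D#5 G6 E#6 C#5 A#3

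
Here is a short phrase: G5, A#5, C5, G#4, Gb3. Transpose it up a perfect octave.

G6 A#6 C6 G#5 Gb4

G5 gives G6
A#5 gives A#6
C5 gives C6
G#4 gives G#5
Gb3 gives Gb4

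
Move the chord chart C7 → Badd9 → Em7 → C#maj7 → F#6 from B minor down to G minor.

B minor down to G minor is a major third; each chord root moves by that interval while the quality stays the same.
C7: root C down a major third → Ab, giving Ab7.
Badd9: root B down a major third → G, giving Gadd9.
Em7: root E down a major third → C, giving Cm7.
C#maj7: root C# down a major third → A, giving Amaj7.
F#6: root F# down a major third → D, giving D6.

Ab7 Gadd9 Cm7 Amaj7 D6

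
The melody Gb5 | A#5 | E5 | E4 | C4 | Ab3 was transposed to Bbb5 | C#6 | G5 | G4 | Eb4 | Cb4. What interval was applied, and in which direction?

Take the first pair: Gb5 → Bbb5. G to B spans 3 letter names, so the interval is some kind of third.
Gb5 to Bbb5 is 3 semitones, which makes it a minor third; the second version is higher, so the direction is up.
Checking another pair — Ab3 → Cb4 — gives the same interval.

up a minor third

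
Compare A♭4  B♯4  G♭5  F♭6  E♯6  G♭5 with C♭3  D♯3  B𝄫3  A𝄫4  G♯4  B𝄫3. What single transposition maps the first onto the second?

From Ab4 to Cb3 is 13 letter names — a thirteenth of some quality.
Cb3 to Ab4 is 21 semitones, which makes it a major thirteenth; the second version is lower, so the direction is down.
Checking another pair — Gb5 → Bbb3 — gives the same interval.

down a major thirteenth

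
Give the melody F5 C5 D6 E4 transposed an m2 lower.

E5 B4 C#6 D#4

F5 -> E5
C5 -> B4
D6 -> C#6
E4 -> D#4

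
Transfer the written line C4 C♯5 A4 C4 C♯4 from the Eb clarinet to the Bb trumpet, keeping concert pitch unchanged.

First find concert pitch: the Eb clarinet sounds a minor third above written, so C4 C♯5 A4 C4 C♯4 sounds Eb4 E5 C5 Eb4 E4.
Then write for Bb trumpet: it sounds a major second below written, so the part must be a major second above concert.
Eb4 → F4
E5 → F#5
C5 → D5
Eb4 → F4
E4 → F#4

F4 F#5 D5 F4 F#4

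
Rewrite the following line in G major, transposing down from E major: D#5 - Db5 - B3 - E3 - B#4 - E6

F#4 Fb4 D3 G2 D#4 G5

From E down to G is a major sixth; apply that to each pitch.
D#5 becomes F#4
Db5 becomes Fb4
B3 becomes D3
E3 becomes G2
B#4 becomes D#4
E6 becomes G5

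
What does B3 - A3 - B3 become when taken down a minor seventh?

C#3 B2 C#3

B3 gives C#3
A3 gives B2
B3 gives C#3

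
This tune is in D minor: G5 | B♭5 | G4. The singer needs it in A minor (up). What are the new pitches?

D6 F6 D5

From D up to A is a perfect fifth; apply that to each pitch.
G5 gives D6
Bb5 gives F6
G4 gives D5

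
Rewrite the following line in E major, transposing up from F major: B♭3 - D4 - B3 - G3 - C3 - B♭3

A4 C#5 A#4 F#4 B3 A4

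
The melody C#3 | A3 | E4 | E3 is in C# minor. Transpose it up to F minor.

F3 Db4 Ab4 Ab3

C# minor to F minor up is a diminished fourth, so every note moves up by that interval.
C#3 gives F3
A3 gives Db4
E4 gives Ab4
E3 gives Ab3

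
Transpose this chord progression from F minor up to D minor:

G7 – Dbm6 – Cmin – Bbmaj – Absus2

E7 Bbm6 Amin Gmaj Fsus2

F minor up to D minor is a major sixth; each chord root moves by that interval while the quality stays the same.
G7: root G up a major sixth → E, giving E7.
Dbm6: root Db up a major sixth → Bb, giving Bbm6.
Cmin: root C up a major sixth → A, giving Amin.
Bbmaj: root Bb up a major sixth → G, giving Gmaj.
Absus2: root Ab up a major sixth → F, giving Fsus2.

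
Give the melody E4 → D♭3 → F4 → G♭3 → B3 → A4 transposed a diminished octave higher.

E4 becomes Eb5
Db3 becomes Dbb4
F4 becomes Fb5
Gb3 becomes Gbb4
B3 becomes Bb4
A4 becomes Ab5

Eb5 Dbb4 Fb5 Gbb4 Bb4 Ab5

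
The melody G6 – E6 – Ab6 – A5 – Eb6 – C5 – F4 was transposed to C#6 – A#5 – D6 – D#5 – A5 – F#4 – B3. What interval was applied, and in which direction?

From G6 to C#6 is 5 letter names — a fifth of some quality.
C#6 to G6 is 6 semitones, which makes it a diminished fifth; the second version is lower, so the direction is down.
Checking another pair — F4 → B3 — gives the same interval.

down a diminished fifth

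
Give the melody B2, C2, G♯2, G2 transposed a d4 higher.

Eb3 Fb2 C3 Cb3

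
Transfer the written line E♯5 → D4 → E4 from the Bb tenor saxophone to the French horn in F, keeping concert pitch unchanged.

First find concert pitch: the Bb tenor saxophone sounds a major ninth below written, so E♯5 D4 E4 sounds D#4 C3 D3.
Then write for French horn in F: it sounds a perfect fifth below written, so the part must be a perfect fifth above concert.
D#4 → A#4
C3 → G3
D3 → A3

A#4 G3 A3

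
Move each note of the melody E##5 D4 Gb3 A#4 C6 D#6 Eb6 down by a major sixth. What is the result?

E##5 → G##4
D4 → F3
Gb3 → Bbb2
A#4 → C#4
C6 → Eb5
D#6 → F#5
Eb6 → Gb5

G##4 F3 Bbb2 C#4 Eb5 F#5 Gb5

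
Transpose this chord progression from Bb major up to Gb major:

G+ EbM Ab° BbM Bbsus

Eb+ CbM Fb° GbM Gbsus

Bb major up to Gb major is a minor sixth; each chord root moves by that interval while the quality stays the same.
G+: root G up a minor sixth → Eb, giving Eb+.
EbM: root Eb up a minor sixth → Cb, giving CbM.
Ab°: root Ab up a minor sixth → Fb, giving Fb°.
BbM: root Bb up a minor sixth → Gb, giving GbM.
Bbsus: root Bb up a minor sixth → Gb, giving Gbsus.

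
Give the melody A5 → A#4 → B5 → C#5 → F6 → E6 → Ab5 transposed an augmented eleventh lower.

A5 down an augmented eleventh is Eb4.
A#4: an eleventh down reaches E, and 18 semitones makes it E3.
B5 down an augmented eleventh is F4.
C#5 down an augmented eleventh is G3.
An augmented eleventh down from F6 gives Cb5.
E6: an eleventh down reaches B, and 18 semitones makes it Bb4.
Ab5 down an augmented eleventh is Ebb4.

Eb4 E3 F4 G3 Cb5 Bb4 Ebb4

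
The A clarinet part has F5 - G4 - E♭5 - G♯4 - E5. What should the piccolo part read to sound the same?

First find concert pitch: the A clarinet sounds a minor third below written, so F5 G4 E♭5 G♯4 E5 sounds D5 E4 C5 E#4 C#5.
Then write for piccolo: it sounds a perfect octave above written, so the part must be a perfect octave below concert.
D5 → D4
E4 → E3
C5 → C4
E#4 → E#3
C#5 → C#4

D4 E3 C4 E#3 C#4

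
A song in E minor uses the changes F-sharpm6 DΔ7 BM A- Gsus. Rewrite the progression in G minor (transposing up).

Am6 FΔ7 DM C- Bbsus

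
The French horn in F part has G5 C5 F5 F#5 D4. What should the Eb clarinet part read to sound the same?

A4 D4 G4 G#4 E3

First find concert pitch: the French horn in F sounds a perfect fifth below written, so G5 C5 F5 F#5 D4 sounds C5 F4 Bb4 B4 G3.
Then write for Eb clarinet: it sounds a minor third above written, so the part must be a minor third below concert.
C5 → A4
F4 → D4
Bb4 → G4
B4 → G#4
G3 → E3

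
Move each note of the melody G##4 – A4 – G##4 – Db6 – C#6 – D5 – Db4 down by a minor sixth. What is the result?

B##3 C#4 B##3 F5 E#5 F#4 F3

G##4 -> B##3
A4 -> C#4
G##4 -> B##3
Db6 -> F5
C#6 -> E#5
D5 -> F#4
Db4 -> F3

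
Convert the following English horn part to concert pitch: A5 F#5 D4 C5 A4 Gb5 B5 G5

D5 B4 G3 F4 D4 Cb5 E5 C5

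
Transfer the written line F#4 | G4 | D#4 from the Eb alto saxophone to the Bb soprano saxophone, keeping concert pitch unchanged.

B3 C4 G#3

First find concert pitch: the Eb alto saxophone sounds a major sixth below written, so F#4 G4 D#4 sounds A3 Bb3 F#3.
Then write for Bb soprano saxophone: it sounds a major second below written, so the part must be a major second above concert.
A3 → B3
Bb3 → C4
F#3 → G#3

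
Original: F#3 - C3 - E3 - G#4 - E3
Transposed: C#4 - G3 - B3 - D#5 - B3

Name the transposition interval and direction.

Take the first pair: F#3 → C#4. F to C spans 5 letter names, so the interval is some kind of fifth.
F#3 to C#4 is 7 semitones, which makes it a perfect fifth; the second version is higher, so the direction is up.
Checking another pair — E3 → B3 — gives the same interval.

up a perfect fifth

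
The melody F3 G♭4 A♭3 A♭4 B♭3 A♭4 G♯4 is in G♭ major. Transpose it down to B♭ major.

A2 Bb3 C3 C4 D3 C4 B#3

G♭ major to B♭ major down is a minor sixth, so every note moves down by that interval.
F3 -> A2
Gb4 -> Bb3
Ab3 -> C3
Ab4 -> C4
Bb3 -> D3
Ab4 -> C4
G#4 -> B#3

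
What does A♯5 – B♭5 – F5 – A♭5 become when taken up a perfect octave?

A#6 Bb6 F6 Ab6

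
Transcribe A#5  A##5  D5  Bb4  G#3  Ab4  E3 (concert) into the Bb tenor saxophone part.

Written C4 sounds as Bb2 on the Bb tenor saxophone, so concert pitches are written a major ninth up.
A#5 gives B#6
A##5 gives B##6
D5 gives E6
Bb4 gives C6
G#3 gives A#4
Ab4 gives Bb5
E3 gives F#4

B#6 B##6 E6 C6 A#4 Bb5 F#4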